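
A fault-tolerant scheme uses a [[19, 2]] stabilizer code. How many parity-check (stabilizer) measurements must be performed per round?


For an [[n,k]] stabilizer code:
Number of stabilizer generators = n - k
= 19 - 2
= 17

17


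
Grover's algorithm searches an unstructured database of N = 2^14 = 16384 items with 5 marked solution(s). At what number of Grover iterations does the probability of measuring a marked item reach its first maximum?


After j Grover iterations the success probability is P(j) = sin^2((2j+1)*theta), where sin(theta) = sqrt(k/N).
N = 2^14 = 16384, k = 5
sin(theta) = sqrt(k/N) = 0.01746928107
theta = arcsin(sqrt(k/N)) = 0.01747016973 rad
P(j) reaches its first maximum when (2j+1)*theta is as close as possible to pi/2, i.e. j = round(pi/(4*theta) - 1/2).
pi/(4*theta) - 1/2 = 44.4565
(For comparison, the common estimate pi/4 * sqrt(N/k) = 44.9588; the exact maximiser is used here.)
Optimal iterations = 44

44


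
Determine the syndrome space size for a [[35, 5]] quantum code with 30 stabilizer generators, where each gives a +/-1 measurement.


Each stabilizer generator gives a binary (+1 or -1) measurement outcome.
With 30 independent generators:
Total syndromes = 2^30
= 1073741824

1073741824


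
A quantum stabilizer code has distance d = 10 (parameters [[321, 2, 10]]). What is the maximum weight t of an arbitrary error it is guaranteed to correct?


Code parameters: [[321, 2, 10]], distance d = 10.
Number of correctable errors = floor((d-1)/2)
= floor((10 - 1)/2)
= floor(9/2)
= 4

4


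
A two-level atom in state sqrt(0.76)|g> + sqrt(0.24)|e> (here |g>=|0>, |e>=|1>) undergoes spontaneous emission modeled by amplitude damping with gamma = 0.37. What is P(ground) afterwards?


For amplitude damping with parameter gamma on state sqrt(a)|0> + sqrt(b)|1>:
alpha^2 = 0.76, beta^2 = 0.24
P(|0>) = alpha^2 + gamma * beta^2
= 0.76 + 0.37 * 0.24
= 0.76 + 0.0888
= 0.8488

0.8488


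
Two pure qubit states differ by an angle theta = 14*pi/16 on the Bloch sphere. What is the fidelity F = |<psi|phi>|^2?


For states separated by angle theta on Bloch sphere:
F = cos^2(theta/2)
theta = 14*pi/16 = 2.7489
theta/2 = 1.3744
cos(theta/2) = 0.1951
F = 0.0381

0.0381


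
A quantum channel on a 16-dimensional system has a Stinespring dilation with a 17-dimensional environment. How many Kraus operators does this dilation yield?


Tracing out the environment in an orthonormal basis {|i>_E} gives Kraus operators K_i = <i|_E U |0>_E.
Number of Kraus operators = dim(H_env) = d_env
= 17

17


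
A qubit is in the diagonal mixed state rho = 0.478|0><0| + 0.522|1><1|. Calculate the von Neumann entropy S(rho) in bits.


S = -p*log2(p) - (1-p)*log2(1-p)
p = 0.4780, 1-p = 0.5220
= -0.4780 * log2(0.4780) - 0.5220 * log2(0.5220)
= -(-0.5090) - (-0.4896)
= 0.9986

0.9986


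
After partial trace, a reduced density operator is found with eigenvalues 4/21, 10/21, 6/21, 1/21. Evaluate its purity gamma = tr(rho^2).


tr(rho^2) = sum of eigenvalues squared
= (4/21)^2 + (10/21)^2 + (6/21)^2 + (1/21)^2
= (16 + 100 + 36 + 1) / 441
= 153/441
= 0.3469

0.3469


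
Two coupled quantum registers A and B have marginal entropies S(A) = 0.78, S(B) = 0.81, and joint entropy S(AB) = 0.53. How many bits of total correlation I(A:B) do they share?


I(A:B) = S(A) + S(B) - S(AB)
= 0.78 + 0.81 - 0.53
= 1.0600

1.0600


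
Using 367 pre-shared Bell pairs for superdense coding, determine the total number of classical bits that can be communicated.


Superdense coding allows 2 classical bits per shared entangled pair.
367 pair(s) -> 2 * 367 = 734 classical bits

734


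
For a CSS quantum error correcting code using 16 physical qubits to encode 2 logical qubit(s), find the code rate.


Code rate R = k/n
= 2/16
= 0.1250

0.1250


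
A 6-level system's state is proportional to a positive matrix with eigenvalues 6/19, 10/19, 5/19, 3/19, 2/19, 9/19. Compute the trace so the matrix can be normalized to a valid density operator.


tr(M) = sum of eigenvalues
= 6/19 + 10/19 + 5/19 + 3/19 + 2/19 + 9/19
= 35/19
= 1.8421

1.8421


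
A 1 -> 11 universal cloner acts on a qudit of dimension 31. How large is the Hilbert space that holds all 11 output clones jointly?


Output space = H^(tensor 11) where dim(H) = 31
dim = 31^11
= 961 (after 2 factors)
= 29791 (after 3 factors)
= 923521 (after 4 factors)
= 28629151 (after 5 factors)
= 887503681 (after 6 factors)
= 27512614111 (after 7 factors)
= 852891037441 (after 8 factors)
= 26439622160671 (after 9 factors)
= 819628286980801 (after 10 factors)
= 25408476896404831 (after 11 factors)
= 25408476896404831

25408476896404831


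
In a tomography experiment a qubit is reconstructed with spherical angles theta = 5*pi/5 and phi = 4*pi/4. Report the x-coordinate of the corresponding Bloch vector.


theta = 3.1416, phi = 3.1416
r_x = sin(theta)*cos(phi) = 0.0000 * -1.0000
r_x = 0.0000

0.0000


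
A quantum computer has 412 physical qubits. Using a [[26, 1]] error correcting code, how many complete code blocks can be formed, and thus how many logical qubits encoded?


Each code block uses 26 physical qubits for 1 logical qubit(s).
Number of complete blocks = floor(412 / 26) = 15
Logical qubits = 15 * 1
= 15

15


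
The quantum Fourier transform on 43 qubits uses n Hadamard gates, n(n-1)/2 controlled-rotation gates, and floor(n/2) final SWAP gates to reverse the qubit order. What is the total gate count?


Hadamard gates: 43
Controlled rotations: n*(n-1)/2 = 43*42/2 = 903
SWAP gates: floor(n/2) = floor(43/2) = 21
Total = 43 + 903 + 21
= 967

967


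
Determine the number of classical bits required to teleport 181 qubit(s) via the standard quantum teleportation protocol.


Quantum teleportation requires 2 classical bits per qubit teleported.
181 qubit(s) -> 2 * 181 = 362 classical bits

362


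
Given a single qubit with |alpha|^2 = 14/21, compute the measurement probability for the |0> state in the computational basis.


|alpha|^2 = 14/21 = 0.6667
|beta|^2 = 1 - 14/21 = 7/21 = 0.3333
P(|0>) = |alpha|^2 = 0.6667

0.6667


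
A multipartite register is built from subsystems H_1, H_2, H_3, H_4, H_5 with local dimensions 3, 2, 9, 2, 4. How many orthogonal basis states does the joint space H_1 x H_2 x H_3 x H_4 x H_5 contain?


dim(H_1 x H_2 x H_3 x H_4 x H_5) = 3 * 2 * 9 * 2 * 4
= 6 * 9 * 2 * 4
= 54 * 2 * 4
= 108 * 4
= 432

432


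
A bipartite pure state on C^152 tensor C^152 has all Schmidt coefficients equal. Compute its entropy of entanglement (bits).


For a maximally entangled state in d x d:
S = log2(d) = log2(152)
= 7.2479

7.2479


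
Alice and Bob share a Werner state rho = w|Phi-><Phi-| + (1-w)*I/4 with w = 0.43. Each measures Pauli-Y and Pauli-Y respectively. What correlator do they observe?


|Phi-> = (|00> - |11>)/sqrt(2)
For the pure Bell state, <Y_A Y_B> = +1 (Bell-state Pauli correlator).
The maximally-mixed part I/4 has tr(I/4 * P tensor P) = 0 for any traceless Pauli P.
So <Y_A Y_B>_rho = w * (+1) + (1 - w) * 0
= 0.43 * (+1)
= 0.4300

0.4300


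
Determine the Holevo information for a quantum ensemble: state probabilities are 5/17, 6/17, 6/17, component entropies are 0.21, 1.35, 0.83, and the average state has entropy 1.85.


chi = S(rho) - sum_i p_i * S(rho_i)
Weighted entropy = 5/17 * 0.21 + 6/17 * 1.35 + 6/17 * 0.83
= 0.8312
chi = 1.85 - 0.8312
= 1.0188

1.0188


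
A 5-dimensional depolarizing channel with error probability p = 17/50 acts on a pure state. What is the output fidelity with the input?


F = (1-p) + p/d
= (1 - 0.3400) + 0.3400/5
= 0.6600 + 0.0680
= 0.7280

0.7280


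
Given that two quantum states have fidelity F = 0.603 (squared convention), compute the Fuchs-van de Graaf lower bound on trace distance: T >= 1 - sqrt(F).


Fuchs-van de Graaf (squared-fidelity convention): 1 - sqrt(F) <= T <= sqrt(1 - F).
Lower bound: T >= 1 - sqrt(F)
sqrt(F) = sqrt(0.603) = 0.7765
T >= 1 - 0.7765
T >= 0.2235

0.2235


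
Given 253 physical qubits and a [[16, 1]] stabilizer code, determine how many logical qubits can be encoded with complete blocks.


Each code block uses 16 physical qubits for 1 logical qubit(s).
Number of complete blocks = floor(253 / 16) = 15
Logical qubits = 15 * 1
= 15

15


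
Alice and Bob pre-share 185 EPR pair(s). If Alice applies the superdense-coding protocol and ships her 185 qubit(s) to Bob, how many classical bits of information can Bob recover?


Superdense coding allows 2 classical bits per shared entangled pair.
185 pair(s) -> 2 * 185 = 370 classical bits

370


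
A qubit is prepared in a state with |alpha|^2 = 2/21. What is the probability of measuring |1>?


|alpha|^2 = 2/21 = 0.0952
|beta|^2 = 1 - 2/21 = 19/21 = 0.9048
P(|1>) = |beta|^2 = 0.9048

0.9048


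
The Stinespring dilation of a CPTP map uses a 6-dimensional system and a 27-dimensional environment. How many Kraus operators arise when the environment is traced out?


Tracing out the environment in an orthonormal basis {|i>_E} gives Kraus operators K_i = <i|_E U |0>_E.
Number of Kraus operators = dim(H_env) = d_env
= 27

27


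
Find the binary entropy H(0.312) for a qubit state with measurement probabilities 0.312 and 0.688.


S = -p*log2(p) - (1-p)*log2(1-p)
p = 0.3120, 1-p = 0.6880
= -0.3120 * log2(0.3120) - 0.6880 * log2(0.6880)
= -(-0.5243) - (-0.3712)
= 0.8955

0.8955


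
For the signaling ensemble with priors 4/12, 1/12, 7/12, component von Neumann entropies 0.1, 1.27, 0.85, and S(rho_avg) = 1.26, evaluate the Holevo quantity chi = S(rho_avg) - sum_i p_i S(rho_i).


chi = S(rho) - sum_i p_i * S(rho_i)
Weighted entropy = 4/12 * 0.1 + 1/12 * 1.27 + 7/12 * 0.85
= 0.6350
chi = 1.26 - 0.6350
= 0.6250

0.6250


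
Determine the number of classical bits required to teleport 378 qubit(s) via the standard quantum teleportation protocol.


Quantum teleportation requires 2 classical bits per qubit teleported.
378 qubit(s) -> 2 * 378 = 756 classical bits

756


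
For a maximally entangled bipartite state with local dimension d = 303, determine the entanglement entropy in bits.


For a maximally entangled state in d x d:
S = log2(d) = log2(303)
= 8.2432

8.2432


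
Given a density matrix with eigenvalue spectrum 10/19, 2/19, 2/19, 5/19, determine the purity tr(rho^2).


tr(rho^2) = sum of eigenvalues squared
= (10/19)^2 + (2/19)^2 + (2/19)^2 + (5/19)^2
= (100 + 4 + 4 + 25) / 361
= 133/361
= 0.3684

0.3684


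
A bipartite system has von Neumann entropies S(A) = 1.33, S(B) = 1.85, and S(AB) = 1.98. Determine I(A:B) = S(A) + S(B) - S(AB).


I(A:B) = S(A) + S(B) - S(AB)
= 1.33 + 1.85 - 1.98
= 1.2000

1.2000


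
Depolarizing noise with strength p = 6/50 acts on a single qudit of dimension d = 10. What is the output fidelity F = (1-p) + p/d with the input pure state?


F = (1-p) + p/d
= (1 - 0.1200) + 0.1200/10
= 0.8800 + 0.0120
= 0.8920

0.8920


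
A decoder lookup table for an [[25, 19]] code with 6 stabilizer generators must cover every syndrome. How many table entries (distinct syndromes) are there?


Each stabilizer generator gives a binary (+1 or -1) measurement outcome.
With 6 independent generators:
Total syndromes = 2^6
= 64

64


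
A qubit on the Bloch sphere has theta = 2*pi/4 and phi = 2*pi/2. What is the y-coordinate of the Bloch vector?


theta = 1.5708, phi = 3.1416
r_y = sin(theta)*sin(phi) = 1.0000 * 0.0000
r_y = 0.0000

0.0000


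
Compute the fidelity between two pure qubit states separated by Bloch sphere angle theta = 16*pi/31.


For states separated by angle theta on Bloch sphere:
F = cos^2(theta/2)
theta = 16*pi/31 = 1.6215
theta/2 = 0.8107
cos(theta/2) = 0.6890
F = 0.4747

0.4747


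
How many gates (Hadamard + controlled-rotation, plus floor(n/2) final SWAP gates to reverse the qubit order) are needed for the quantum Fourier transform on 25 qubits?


Hadamard gates: 25
Controlled rotations: n*(n-1)/2 = 25*24/2 = 300
SWAP gates: floor(n/2) = floor(25/2) = 12
Total = 25 + 300 + 12
= 337

337


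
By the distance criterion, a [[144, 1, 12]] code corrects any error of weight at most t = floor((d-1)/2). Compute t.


Code parameters: [[144, 1, 12]], distance d = 12.
Number of correctable errors = floor((d-1)/2)
= floor((12 - 1)/2)
= floor(11/2)
= 5

5


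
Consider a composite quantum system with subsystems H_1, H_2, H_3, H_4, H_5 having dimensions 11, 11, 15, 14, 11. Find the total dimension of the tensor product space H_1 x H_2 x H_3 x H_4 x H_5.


dim(H_1 x H_2 x H_3 x H_4 x H_5) = 11 * 11 * 15 * 14 * 11
= 121 * 15 * 14 * 11
= 1815 * 14 * 11
= 25410 * 11
= 279510

279510


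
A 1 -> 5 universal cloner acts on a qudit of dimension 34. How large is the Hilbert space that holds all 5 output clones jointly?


Output space = H^(tensor 5) where dim(H) = 34
dim = 34^5
= 1156 (after 2 factors)
= 39304 (after 3 factors)
= 1336336 (after 4 factors)
= 45435424 (after 5 factors)
= 45435424

45435424


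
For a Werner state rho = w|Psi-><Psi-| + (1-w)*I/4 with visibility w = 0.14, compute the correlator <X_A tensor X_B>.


|Psi-> = (|01> - |10>)/sqrt(2)
For the pure Bell state, <X_A X_B> = -1 (Bell-state Pauli correlator).
The maximally-mixed part I/4 has tr(I/4 * P tensor P) = 0 for any traceless Pauli P.
So <X_A X_B>_rho = w * (-1) + (1 - w) * 0
= 0.14 * (-1)
= -0.1400

-0.1400


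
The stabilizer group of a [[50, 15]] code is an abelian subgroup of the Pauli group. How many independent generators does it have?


For an [[n,k]] stabilizer code:
Number of stabilizer generators = n - k
= 50 - 15
= 35

35


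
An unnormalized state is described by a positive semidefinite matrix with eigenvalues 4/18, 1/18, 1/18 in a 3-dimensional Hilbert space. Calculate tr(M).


tr(M) = sum of eigenvalues
= 4/18 + 1/18 + 1/18
= 6/18
= 0.3333

0.3333


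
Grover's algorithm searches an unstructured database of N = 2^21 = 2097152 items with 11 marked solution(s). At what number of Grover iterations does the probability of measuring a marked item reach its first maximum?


After j Grover iterations the success probability is P(j) = sin^2((2j+1)*theta), where sin(theta) = sqrt(k/N).
N = 2^21 = 2097152, k = 11
sin(theta) = sqrt(k/N) = 0.00229024207
theta = arcsin(sqrt(k/N)) = 0.002290244072 rad
P(j) reaches its first maximum when (2j+1)*theta is as close as possible to pi/2, i.e. j = round(pi/(4*theta) - 1/2).
pi/(4*theta) - 1/2 = 342.4321
(For comparison, the common estimate pi/4 * sqrt(N/k) = 342.9324; the exact maximiser is used here.)
Optimal iterations = 342

342


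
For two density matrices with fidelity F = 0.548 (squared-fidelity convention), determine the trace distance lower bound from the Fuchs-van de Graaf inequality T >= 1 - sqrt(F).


Fuchs-van de Graaf (squared-fidelity convention): 1 - sqrt(F) <= T <= sqrt(1 - F).
Lower bound: T >= 1 - sqrt(F)
sqrt(F) = sqrt(0.548) = 0.7403
T >= 1 - 0.7403
T >= 0.2597

0.2597


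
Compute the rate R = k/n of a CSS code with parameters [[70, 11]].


Code rate R = k/n
= 11/70
= 0.1571

0.1571


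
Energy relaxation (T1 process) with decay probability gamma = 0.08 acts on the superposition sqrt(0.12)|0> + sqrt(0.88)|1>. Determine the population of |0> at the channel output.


For amplitude damping with parameter gamma on state sqrt(a)|0> + sqrt(b)|1>:
alpha^2 = 0.12, beta^2 = 0.88
P(|0>) = alpha^2 + gamma * beta^2
= 0.12 + 0.08 * 0.88
= 0.12 + 0.0704
= 0.1904

0.1904


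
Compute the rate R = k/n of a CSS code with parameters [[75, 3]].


Code rate R = k/n
= 3/75
= 0.0400

0.0400


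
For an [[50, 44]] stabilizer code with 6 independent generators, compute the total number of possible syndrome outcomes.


Each stabilizer generator gives a binary (+1 or -1) measurement outcome.
With 6 independent generators:
Total syndromes = 2^6
= 64

64


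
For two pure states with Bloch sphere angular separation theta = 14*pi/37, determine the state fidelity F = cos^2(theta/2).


For states separated by angle theta on Bloch sphere:
F = cos^2(theta/2)
theta = 14*pi/37 = 1.1887
theta/2 = 0.5944
cos(theta/2) = 0.8285
F = 0.6864

0.6864


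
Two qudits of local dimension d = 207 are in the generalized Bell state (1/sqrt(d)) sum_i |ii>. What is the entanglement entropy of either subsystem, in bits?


For a maximally entangled state in d x d:
S = log2(d) = log2(207)
= 7.6935

7.6935


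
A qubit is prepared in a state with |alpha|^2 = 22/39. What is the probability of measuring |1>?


|alpha|^2 = 22/39 = 0.5641
|beta|^2 = 1 - 22/39 = 17/39 = 0.4359
P(|1>) = |beta|^2 = 0.4359

0.4359


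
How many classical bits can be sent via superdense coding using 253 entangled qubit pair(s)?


Superdense coding allows 2 classical bits per shared entangled pair.
253 pair(s) -> 2 * 253 = 506 classical bits

506


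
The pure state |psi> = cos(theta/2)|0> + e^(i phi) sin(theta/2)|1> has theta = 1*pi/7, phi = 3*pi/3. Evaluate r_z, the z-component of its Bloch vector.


theta = 0.4488, phi = 3.1416
r_z = cos(theta) = 0.9010

0.9010


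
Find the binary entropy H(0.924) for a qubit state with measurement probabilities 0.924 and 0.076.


S = -p*log2(p) - (1-p)*log2(1-p)
p = 0.9240, 1-p = 0.0760
= -0.9240 * log2(0.9240) - 0.0760 * log2(0.0760)
= -(-0.1054) - (-0.2826)
= 0.3879

0.3879


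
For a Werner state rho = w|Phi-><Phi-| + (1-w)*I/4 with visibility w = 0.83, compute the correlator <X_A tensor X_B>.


|Phi-> = (|00> - |11>)/sqrt(2)
For the pure Bell state, <X_A X_B> = -1 (Bell-state Pauli correlator).
The maximally-mixed part I/4 has tr(I/4 * P tensor P) = 0 for any traceless Pauli P.
So <X_A X_B>_rho = w * (-1) + (1 - w) * 0
= 0.83 * (-1)
= -0.8300

-0.8300


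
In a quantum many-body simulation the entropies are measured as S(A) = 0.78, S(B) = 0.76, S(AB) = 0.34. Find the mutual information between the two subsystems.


I(A:B) = S(A) + S(B) - S(AB)
= 0.78 + 0.76 - 0.34
= 1.2000

1.2000


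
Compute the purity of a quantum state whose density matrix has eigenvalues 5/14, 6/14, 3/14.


tr(rho^2) = sum of eigenvalues squared
= (5/14)^2 + (6/14)^2 + (3/14)^2
= (25 + 36 + 9) / 196
= 70/196
= 0.3571

0.3571


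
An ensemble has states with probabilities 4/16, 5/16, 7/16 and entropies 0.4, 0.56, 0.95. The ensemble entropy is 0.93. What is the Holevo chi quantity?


chi = S(rho) - sum_i p_i * S(rho_i)
Weighted entropy = 4/16 * 0.4 + 5/16 * 0.56 + 7/16 * 0.95
= 0.6906
chi = 0.93 - 0.6906
= 0.2394

0.2394


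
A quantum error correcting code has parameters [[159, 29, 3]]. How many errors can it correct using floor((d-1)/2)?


Code parameters: [[159, 29, 3]], distance d = 3.
Number of correctable errors = floor((d-1)/2)
= floor((3 - 1)/2)
= floor(2/2)
= 1

1


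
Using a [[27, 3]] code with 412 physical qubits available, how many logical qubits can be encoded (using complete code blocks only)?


Each code block uses 27 physical qubits for 3 logical qubit(s).
Number of complete blocks = floor(412 / 27) = 15
Logical qubits = 15 * 3
= 45

45


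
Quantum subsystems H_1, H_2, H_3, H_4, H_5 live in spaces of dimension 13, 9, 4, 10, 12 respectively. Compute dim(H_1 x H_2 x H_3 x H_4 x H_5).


dim(H_1 x H_2 x H_3 x H_4 x H_5) = 13 * 9 * 4 * 10 * 12
= 117 * 4 * 10 * 12
= 468 * 10 * 12
= 4680 * 12
= 56160

56160


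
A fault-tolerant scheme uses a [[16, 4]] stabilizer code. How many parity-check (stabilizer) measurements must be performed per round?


For an [[n,k]] stabilizer code:
Number of stabilizer generators = n - k
= 16 - 4
= 12

12


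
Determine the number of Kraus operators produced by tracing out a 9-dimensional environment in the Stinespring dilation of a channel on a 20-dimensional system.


Tracing out the environment in an orthonormal basis {|i>_E} gives Kraus operators K_i = <i|_E U |0>_E.
Number of Kraus operators = dim(H_env) = d_env
= 9

9


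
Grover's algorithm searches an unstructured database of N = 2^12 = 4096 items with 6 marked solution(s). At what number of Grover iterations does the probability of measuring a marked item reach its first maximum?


After j Grover iterations the success probability is P(j) = sin^2((2j+1)*theta), where sin(theta) = sqrt(k/N).
N = 2^12 = 4096, k = 6
sin(theta) = sqrt(k/N) = 0.03827327723
theta = arcsin(sqrt(k/N)) = 0.03828262746 rad
P(j) reaches its first maximum when (2j+1)*theta is as close as possible to pi/2, i.e. j = round(pi/(4*theta) - 1/2).
pi/(4*theta) - 1/2 = 20.0158
(For comparison, the common estimate pi/4 * sqrt(N/k) = 20.5208; the exact maximiser is used here.)
Optimal iterations = 20

20


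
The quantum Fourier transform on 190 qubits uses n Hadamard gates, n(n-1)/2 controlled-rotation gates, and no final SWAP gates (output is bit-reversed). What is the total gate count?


Hadamard gates: 190
Controlled rotations: n*(n-1)/2 = 190*189/2 = 17955
SWAP gates: 0 (omitted)
Total = 190 + 17955
= 18145

18145


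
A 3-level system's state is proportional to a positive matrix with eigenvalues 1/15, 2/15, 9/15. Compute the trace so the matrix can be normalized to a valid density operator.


tr(M) = sum of eigenvalues
= 1/15 + 2/15 + 9/15
= 12/15
= 0.8000

0.8000


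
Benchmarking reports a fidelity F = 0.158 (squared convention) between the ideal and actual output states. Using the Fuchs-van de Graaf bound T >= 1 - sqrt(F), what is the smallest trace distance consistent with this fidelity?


Fuchs-van de Graaf (squared-fidelity convention): 1 - sqrt(F) <= T <= sqrt(1 - F).
Lower bound: T >= 1 - sqrt(F)
sqrt(F) = sqrt(0.158) = 0.3975
T >= 1 - 0.3975
T >= 0.6025

0.6025


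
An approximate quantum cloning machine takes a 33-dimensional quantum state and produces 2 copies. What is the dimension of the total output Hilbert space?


Output space = H^(tensor 2) where dim(H) = 33
dim = 33^2
= 1089

1089


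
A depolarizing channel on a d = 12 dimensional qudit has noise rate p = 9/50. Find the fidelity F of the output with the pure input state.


F = (1-p) + p/d
= (1 - 0.1800) + 0.1800/12
= 0.8200 + 0.0150
= 0.8350

0.8350


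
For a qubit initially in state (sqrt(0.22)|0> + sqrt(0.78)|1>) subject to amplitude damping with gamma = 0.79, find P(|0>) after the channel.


For amplitude damping with parameter gamma on state sqrt(a)|0> + sqrt(b)|1>:
alpha^2 = 0.22, beta^2 = 0.78
P(|0>) = alpha^2 + gamma * beta^2
= 0.22 + 0.79 * 0.78
= 0.22 + 0.6162
= 0.8362

0.8362


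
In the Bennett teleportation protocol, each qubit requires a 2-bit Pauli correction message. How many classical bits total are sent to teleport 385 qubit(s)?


Quantum teleportation requires 2 classical bits per qubit teleported.
385 qubit(s) -> 2 * 385 = 770 classical bits

770


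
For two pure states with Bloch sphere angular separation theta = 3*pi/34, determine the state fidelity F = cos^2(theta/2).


For states separated by angle theta on Bloch sphere:
F = cos^2(theta/2)
theta = 3*pi/34 = 0.2772
theta/2 = 0.1386
cos(theta/2) = 0.9904
F = 0.9809

0.9809


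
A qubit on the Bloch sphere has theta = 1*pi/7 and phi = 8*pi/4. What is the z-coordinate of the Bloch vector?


theta = 0.4488, phi = 6.2832
r_z = cos(theta) = 0.9010

0.9010


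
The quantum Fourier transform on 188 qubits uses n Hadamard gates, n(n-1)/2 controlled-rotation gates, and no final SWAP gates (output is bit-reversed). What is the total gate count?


Hadamard gates: 188
Controlled rotations: n*(n-1)/2 = 188*187/2 = 17578
SWAP gates: 0 (omitted)
Total = 188 + 17578
= 17766

17766


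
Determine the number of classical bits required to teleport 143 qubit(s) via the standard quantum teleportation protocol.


Quantum teleportation requires 2 classical bits per qubit teleported.
143 qubit(s) -> 2 * 143 = 286 classical bits

286


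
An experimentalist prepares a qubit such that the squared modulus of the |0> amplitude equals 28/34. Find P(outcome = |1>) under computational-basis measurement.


|alpha|^2 = 28/34 = 0.8235
|beta|^2 = 1 - 28/34 = 6/34 = 0.1765
P(|1>) = |beta|^2 = 0.1765

0.1765


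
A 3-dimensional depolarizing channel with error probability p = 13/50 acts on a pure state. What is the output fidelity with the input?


F = (1-p) + p/d
= (1 - 0.2600) + 0.2600/3
= 0.7400 + 0.0867
= 0.8267

0.8267


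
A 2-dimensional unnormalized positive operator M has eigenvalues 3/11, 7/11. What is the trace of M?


tr(M) = sum of eigenvalues
= 3/11 + 7/11
= 10/11
= 0.9091

0.9091


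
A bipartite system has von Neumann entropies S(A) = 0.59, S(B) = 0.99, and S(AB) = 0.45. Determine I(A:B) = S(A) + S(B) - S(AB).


I(A:B) = S(A) + S(B) - S(AB)
= 0.59 + 0.99 - 0.45
= 1.1300

1.1300


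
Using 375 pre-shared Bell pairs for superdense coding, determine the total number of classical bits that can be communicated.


Superdense coding allows 2 classical bits per shared entangled pair.
375 pair(s) -> 2 * 375 = 750 classical bits

750


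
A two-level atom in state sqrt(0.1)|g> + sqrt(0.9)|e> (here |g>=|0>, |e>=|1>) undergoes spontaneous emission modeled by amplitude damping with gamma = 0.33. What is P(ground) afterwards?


For amplitude damping with parameter gamma on state sqrt(a)|0> + sqrt(b)|1>:
alpha^2 = 0.1, beta^2 = 0.9
P(|0>) = alpha^2 + gamma * beta^2
= 0.1 + 0.33 * 0.9
= 0.1 + 0.2970
= 0.3970

0.3970


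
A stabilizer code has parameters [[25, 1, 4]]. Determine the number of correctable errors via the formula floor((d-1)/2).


Code parameters: [[25, 1, 4]], distance d = 4.
Number of correctable errors = floor((d-1)/2)
= floor((4 - 1)/2)
= floor(3/2)
= 1

1


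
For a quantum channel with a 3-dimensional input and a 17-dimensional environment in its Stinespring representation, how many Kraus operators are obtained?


Tracing out the environment in an orthonormal basis {|i>_E} gives Kraus operators K_i = <i|_E U |0>_E.
Number of Kraus operators = dim(H_env) = d_env
= 17

17


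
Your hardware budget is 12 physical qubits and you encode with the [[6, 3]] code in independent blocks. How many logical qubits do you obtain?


Each code block uses 6 physical qubits for 3 logical qubit(s).
Number of complete blocks = floor(12 / 6) = 2
Logical qubits = 2 * 3
= 6

6


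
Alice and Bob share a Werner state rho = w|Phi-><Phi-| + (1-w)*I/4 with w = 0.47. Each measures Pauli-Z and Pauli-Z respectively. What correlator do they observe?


|Phi-> = (|00> - |11>)/sqrt(2)
For the pure Bell state, <Z_A Z_B> = +1 (Bell-state Pauli correlator).
The maximally-mixed part I/4 has tr(I/4 * P tensor P) = 0 for any traceless Pauli P.
So <Z_A Z_B>_rho = w * (+1) + (1 - w) * 0
= 0.47 * (+1)
= 0.4700

0.4700


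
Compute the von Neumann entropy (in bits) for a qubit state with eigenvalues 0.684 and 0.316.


S = -p*log2(p) - (1-p)*log2(1-p)
p = 0.6840, 1-p = 0.3160
= -0.6840 * log2(0.6840) - 0.3160 * log2(0.3160)
= -(-0.3748) - (-0.5252)
= 0.9000

0.9000


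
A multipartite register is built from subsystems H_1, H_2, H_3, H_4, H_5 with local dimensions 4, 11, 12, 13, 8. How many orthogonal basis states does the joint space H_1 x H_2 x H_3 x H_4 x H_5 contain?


dim(H_1 x H_2 x H_3 x H_4 x H_5) = 4 * 11 * 12 * 13 * 8
= 44 * 12 * 13 * 8
= 528 * 13 * 8
= 6864 * 8
= 54912

54912


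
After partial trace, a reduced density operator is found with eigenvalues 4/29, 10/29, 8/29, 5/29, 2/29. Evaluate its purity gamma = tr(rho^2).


tr(rho^2) = sum of eigenvalues squared
= (4/29)^2 + (10/29)^2 + (8/29)^2 + (5/29)^2 + (2/29)^2
= (16 + 100 + 64 + 25 + 4) / 841
= 209/841
= 0.2485

0.2485


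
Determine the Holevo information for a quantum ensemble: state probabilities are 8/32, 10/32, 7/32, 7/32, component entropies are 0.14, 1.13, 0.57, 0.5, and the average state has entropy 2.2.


chi = S(rho) - sum_i p_i * S(rho_i)
Weighted entropy = 8/32 * 0.14 + 10/32 * 1.13 + 7/32 * 0.57 + 7/32 * 0.5
= 0.6222
chi = 2.2 - 0.6222
= 1.5778

1.5778


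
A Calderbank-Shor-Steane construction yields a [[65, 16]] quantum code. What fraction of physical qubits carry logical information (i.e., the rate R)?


Code rate R = k/n
= 16/65
= 0.2462

0.2462


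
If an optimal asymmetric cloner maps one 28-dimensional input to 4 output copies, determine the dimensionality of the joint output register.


Output space = H^(tensor 4) where dim(H) = 28
dim = 28^4
= 784 (after 2 factors)
= 21952 (after 3 factors)
= 614656 (after 4 factors)
= 614656

614656


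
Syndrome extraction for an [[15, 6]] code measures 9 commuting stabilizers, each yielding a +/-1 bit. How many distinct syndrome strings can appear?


Each stabilizer generator gives a binary (+1 or -1) measurement outcome.
With 9 independent generators:
Total syndromes = 2^9
= 512

512


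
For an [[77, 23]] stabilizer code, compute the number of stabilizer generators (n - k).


For an [[n,k]] stabilizer code:
Number of stabilizer generators = n - k
= 77 - 23
= 54

54


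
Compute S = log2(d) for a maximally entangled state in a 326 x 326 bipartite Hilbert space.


For a maximally entangled state in d x d:
S = log2(d) = log2(326)
= 8.3487

8.3487


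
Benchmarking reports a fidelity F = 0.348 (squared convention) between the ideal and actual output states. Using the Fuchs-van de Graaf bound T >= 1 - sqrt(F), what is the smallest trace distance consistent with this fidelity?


Fuchs-van de Graaf (squared-fidelity convention): 1 - sqrt(F) <= T <= sqrt(1 - F).
Lower bound: T >= 1 - sqrt(F)
sqrt(F) = sqrt(0.348) = 0.5899
T >= 1 - 0.5899
T >= 0.4101

0.4101


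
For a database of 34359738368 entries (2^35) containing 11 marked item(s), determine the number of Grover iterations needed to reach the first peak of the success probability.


After j Grover iterations the success probability is P(j) = sin^2((2j+1)*theta), where sin(theta) = sqrt(k/N).
N = 2^35 = 34359738368, k = 11
sin(theta) = sqrt(k/N) = 1.789251617e-05
theta = arcsin(sqrt(k/N)) = 1.789251617e-05 rad
P(j) reaches its first maximum when (2j+1)*theta is as close as possible to pi/2, i.e. j = round(pi/(4*theta) - 1/2).
pi/(4*theta) - 1/2 = 43894.8446
(For comparison, the common estimate pi/4 * sqrt(N/k) = 43895.3446; the exact maximiser is used here.)
Optimal iterations = 43895

43895


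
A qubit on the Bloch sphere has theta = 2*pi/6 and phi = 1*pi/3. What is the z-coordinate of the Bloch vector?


theta = 1.0472, phi = 1.0472
r_z = cos(theta) = 0.5000

0.5000


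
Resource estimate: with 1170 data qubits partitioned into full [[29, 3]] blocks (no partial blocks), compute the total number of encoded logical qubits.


Each code block uses 29 physical qubits for 3 logical qubit(s).
Number of complete blocks = floor(1170 / 29) = 40
Logical qubits = 40 * 3
= 120

120


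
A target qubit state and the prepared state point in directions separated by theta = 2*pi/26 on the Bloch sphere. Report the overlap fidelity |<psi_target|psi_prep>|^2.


For states separated by angle theta on Bloch sphere:
F = cos^2(theta/2)
theta = 2*pi/26 = 0.2417
theta/2 = 0.1208
cos(theta/2) = 0.9927
F = 0.9855

0.9855


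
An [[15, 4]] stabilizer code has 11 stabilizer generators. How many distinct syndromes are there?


Each stabilizer generator gives a binary (+1 or -1) measurement outcome.
With 11 independent generators:
Total syndromes = 2^11
= 2048

2048


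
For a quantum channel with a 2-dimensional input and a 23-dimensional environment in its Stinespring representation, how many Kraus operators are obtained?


Tracing out the environment in an orthonormal basis {|i>_E} gives Kraus operators K_i = <i|_E U |0>_E.
Number of Kraus operators = dim(H_env) = d_env
= 23

23


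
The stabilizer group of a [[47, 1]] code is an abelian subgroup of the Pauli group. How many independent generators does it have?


For an [[n,k]] stabilizer code:
Number of stabilizer generators = n - k
= 47 - 1
= 46

46


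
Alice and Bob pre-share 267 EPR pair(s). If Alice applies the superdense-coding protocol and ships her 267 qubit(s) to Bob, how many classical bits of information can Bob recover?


Superdense coding allows 2 classical bits per shared entangled pair.
267 pair(s) -> 2 * 267 = 534 classical bits

534


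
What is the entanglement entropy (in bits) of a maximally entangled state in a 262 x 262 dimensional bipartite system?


For a maximally entangled state in d x d:
S = log2(d) = log2(262)
= 8.0334

8.0334


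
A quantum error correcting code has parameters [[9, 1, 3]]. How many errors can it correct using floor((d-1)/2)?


Code parameters: [[9, 1, 3]], distance d = 3.
Number of correctable errors = floor((d-1)/2)
= floor((3 - 1)/2)
= floor(2/2)
= 1

1


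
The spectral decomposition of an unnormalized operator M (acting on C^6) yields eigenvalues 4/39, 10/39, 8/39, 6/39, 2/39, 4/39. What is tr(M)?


tr(M) = sum of eigenvalues
= 4/39 + 10/39 + 8/39 + 6/39 + 2/39 + 4/39
= 34/39
= 0.8718

0.8718


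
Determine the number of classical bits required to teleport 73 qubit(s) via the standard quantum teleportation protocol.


Quantum teleportation requires 2 classical bits per qubit teleported.
73 qubit(s) -> 2 * 73 = 146 classical bits

146


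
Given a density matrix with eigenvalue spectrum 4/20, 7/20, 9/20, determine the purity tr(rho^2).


tr(rho^2) = sum of eigenvalues squared
= (4/20)^2 + (7/20)^2 + (9/20)^2
= (16 + 49 + 81) / 400
= 146/400
= 0.3650

0.3650


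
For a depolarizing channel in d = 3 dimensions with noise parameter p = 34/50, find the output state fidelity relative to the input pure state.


F = (1-p) + p/d
= (1 - 0.6800) + 0.6800/3
= 0.3200 + 0.2267
= 0.5467

0.5467


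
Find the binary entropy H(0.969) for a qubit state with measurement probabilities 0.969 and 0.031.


S = -p*log2(p) - (1-p)*log2(1-p)
p = 0.9690, 1-p = 0.0310
= -0.9690 * log2(0.9690) - 0.0310 * log2(0.0310)
= -(-0.0440) - (-0.1554)
= 0.1994

0.1994


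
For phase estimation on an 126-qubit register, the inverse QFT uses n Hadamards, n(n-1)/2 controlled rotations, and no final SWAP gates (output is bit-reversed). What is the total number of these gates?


Hadamard gates: 126
Controlled rotations: n*(n-1)/2 = 126*125/2 = 7875
SWAP gates: 0 (omitted)
Total = 126 + 7875
= 8001

8001


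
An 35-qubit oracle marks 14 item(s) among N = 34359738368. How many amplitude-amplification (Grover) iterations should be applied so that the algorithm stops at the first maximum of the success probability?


After j Grover iterations the success probability is P(j) = sin^2((2j+1)*theta), where sin(theta) = sqrt(k/N).
N = 2^35 = 34359738368, k = 14
sin(theta) = sqrt(k/N) = 2.018548058e-05
theta = arcsin(sqrt(k/N)) = 2.018548059e-05 rad
P(j) reaches its first maximum when (2j+1)*theta is as close as possible to pi/2, i.e. j = round(pi/(4*theta) - 1/2).
pi/(4*theta) - 1/2 = 38908.5644
(For comparison, the common estimate pi/4 * sqrt(N/k) = 38909.0644; the exact maximiser is used here.)
Optimal iterations = 38909

38909


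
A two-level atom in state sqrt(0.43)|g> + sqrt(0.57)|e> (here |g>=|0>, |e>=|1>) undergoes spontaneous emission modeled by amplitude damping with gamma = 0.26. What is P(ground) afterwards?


For amplitude damping with parameter gamma on state sqrt(a)|0> + sqrt(b)|1>:
alpha^2 = 0.43, beta^2 = 0.57
P(|0>) = alpha^2 + gamma * beta^2
= 0.43 + 0.26 * 0.57
= 0.43 + 0.1482
= 0.5782

0.5782


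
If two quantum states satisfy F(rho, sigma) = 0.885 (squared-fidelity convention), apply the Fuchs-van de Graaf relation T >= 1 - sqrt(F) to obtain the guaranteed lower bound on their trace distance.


Fuchs-van de Graaf (squared-fidelity convention): 1 - sqrt(F) <= T <= sqrt(1 - F).
Lower bound: T >= 1 - sqrt(F)
sqrt(F) = sqrt(0.885) = 0.9407
T >= 1 - 0.9407
T >= 0.0593

0.0593


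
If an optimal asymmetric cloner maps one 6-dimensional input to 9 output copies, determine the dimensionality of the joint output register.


Output space = H^(tensor 9) where dim(H) = 6
dim = 6^9
= 36 (after 2 factors)
= 216 (after 3 factors)
= 1296 (after 4 factors)
= 7776 (after 5 factors)
= 46656 (after 6 factors)
= 279936 (after 7 factors)
= 1679616 (after 8 factors)
= 10077696 (after 9 factors)
= 10077696

10077696


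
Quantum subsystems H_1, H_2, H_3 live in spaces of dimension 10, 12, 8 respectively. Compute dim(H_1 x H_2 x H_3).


dim(H_1 x H_2 x H_3) = 10 * 12 * 8
= 120 * 8
= 960

960


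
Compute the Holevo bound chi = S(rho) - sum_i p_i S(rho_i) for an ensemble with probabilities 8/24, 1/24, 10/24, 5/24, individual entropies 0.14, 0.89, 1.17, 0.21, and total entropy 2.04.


chi = S(rho) - sum_i p_i * S(rho_i)
Weighted entropy = 8/24 * 0.14 + 1/24 * 0.89 + 10/24 * 1.17 + 5/24 * 0.21
= 0.6150
chi = 2.04 - 0.6150
= 1.4250

1.4250


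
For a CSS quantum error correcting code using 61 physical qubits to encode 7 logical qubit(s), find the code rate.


Code rate R = k/n
= 7/61
= 0.1148

0.1148


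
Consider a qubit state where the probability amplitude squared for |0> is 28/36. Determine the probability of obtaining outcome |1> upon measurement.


|alpha|^2 = 28/36 = 0.7778
|beta|^2 = 1 - 28/36 = 8/36 = 0.2222
P(|1>) = |beta|^2 = 0.2222

0.2222


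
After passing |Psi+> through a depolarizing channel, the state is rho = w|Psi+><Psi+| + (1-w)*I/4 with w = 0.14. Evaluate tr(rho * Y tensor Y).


|Psi+> = (|01> + |10>)/sqrt(2)
For the pure Bell state, <Y_A Y_B> = +1 (Bell-state Pauli correlator).
The maximally-mixed part I/4 has tr(I/4 * P tensor P) = 0 for any traceless Pauli P.
So <Y_A Y_B>_rho = w * (+1) + (1 - w) * 0
= 0.14 * (+1)
= 0.1400

0.1400


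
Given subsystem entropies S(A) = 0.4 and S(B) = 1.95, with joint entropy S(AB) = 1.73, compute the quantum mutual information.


I(A:B) = S(A) + S(B) - S(AB)
= 0.4 + 1.95 - 1.73
= 0.6200

0.6200


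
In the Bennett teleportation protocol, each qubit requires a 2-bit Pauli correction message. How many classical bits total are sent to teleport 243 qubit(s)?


Quantum teleportation requires 2 classical bits per qubit teleported.
243 qubit(s) -> 2 * 243 = 486 classical bits

486


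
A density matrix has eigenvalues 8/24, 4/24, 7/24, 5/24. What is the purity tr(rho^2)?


tr(rho^2) = sum of eigenvalues squared
= (8/24)^2 + (4/24)^2 + (7/24)^2 + (5/24)^2
= (64 + 16 + 49 + 25) / 576
= 154/576
= 0.2674

0.2674


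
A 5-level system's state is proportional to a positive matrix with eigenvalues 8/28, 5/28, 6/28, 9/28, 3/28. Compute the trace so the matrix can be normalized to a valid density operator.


tr(M) = sum of eigenvalues
= 8/28 + 5/28 + 6/28 + 9/28 + 3/28
= 31/28
= 1.1071

1.1071


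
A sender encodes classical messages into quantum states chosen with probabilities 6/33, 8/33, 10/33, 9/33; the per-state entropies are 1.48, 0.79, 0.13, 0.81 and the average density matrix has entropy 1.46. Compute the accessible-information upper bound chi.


chi = S(rho) - sum_i p_i * S(rho_i)
Weighted entropy = 6/33 * 1.48 + 8/33 * 0.79 + 10/33 * 0.13 + 9/33 * 0.81
= 0.7209
chi = 1.46 - 0.7209
= 0.7391

0.7391


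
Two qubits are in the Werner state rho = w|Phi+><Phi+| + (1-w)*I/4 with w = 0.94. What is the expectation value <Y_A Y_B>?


|Phi+> = (|00> + |11>)/sqrt(2)
For the pure Bell state, <Y_A Y_B> = -1 (Bell-state Pauli correlator).
The maximally-mixed part I/4 has tr(I/4 * P tensor P) = 0 for any traceless Pauli P.
So <Y_A Y_B>_rho = w * (-1) + (1 - w) * 0
= 0.94 * (-1)
= -0.9400

-0.9400


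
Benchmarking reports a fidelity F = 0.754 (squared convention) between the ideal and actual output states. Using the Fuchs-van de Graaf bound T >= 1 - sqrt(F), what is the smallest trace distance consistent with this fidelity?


Fuchs-van de Graaf (squared-fidelity convention): 1 - sqrt(F) <= T <= sqrt(1 - F).
Lower bound: T >= 1 - sqrt(F)
sqrt(F) = sqrt(0.754) = 0.8683
T >= 1 - 0.8683
T >= 0.1317

0.1317


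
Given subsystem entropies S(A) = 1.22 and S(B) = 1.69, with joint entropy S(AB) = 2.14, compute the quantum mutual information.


I(A:B) = S(A) + S(B) - S(AB)
= 1.22 + 1.69 - 2.14
= 0.7700

0.7700
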